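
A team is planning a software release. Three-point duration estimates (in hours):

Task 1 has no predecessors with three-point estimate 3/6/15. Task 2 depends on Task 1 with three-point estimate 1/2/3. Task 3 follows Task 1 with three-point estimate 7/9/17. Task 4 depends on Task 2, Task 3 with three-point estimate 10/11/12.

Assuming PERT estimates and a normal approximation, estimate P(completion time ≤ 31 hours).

0.873

te_Task 1 = (3 + 4·6 + 15)/6 = 42/6 = 7; σ²_Task 1 = ((15−3)/6)² = 4.000
te_Task 2 = (1 + 4·2 + 3)/6 = 12/6 = 2; σ²_Task 2 = ((3−1)/6)² = 0.111
te_Task 3 = (7 + 4·9 + 17)/6 = 60/6 = 10; σ²_Task 3 = ((17−7)/6)² = 2.778
te_Task 4 = (10 + 4·11 + 12)/6 = 66/6 = 11; σ²_Task 4 = ((12−10)/6)² = 0.111

Forward pass:
ES_Task 1 = 0; EF_Task 1 = 7
ES_Task 2 = 7; EF_Task 2 = 7+2 = 9
ES_Task 3 = 7; EF_Task 3 = 7+10 = 17
ES_Task 4 = max(EF_Task 2=9, EF_Task 3=17) = 17; EF_Task 4 = 17+11 = 28
Expected project duration μ = 28 hours. Critical path: Task 1 → Task 3 → Task 4.

Variance along critical path = 4.000 + 2.778 + 0.111 = 6.889; σ = √6.889 = 2.625 hours.
Z = (31 − 28) / 2.625 = 1.143
P(T ≤ 31) = Φ(1.143) ≈ 0.873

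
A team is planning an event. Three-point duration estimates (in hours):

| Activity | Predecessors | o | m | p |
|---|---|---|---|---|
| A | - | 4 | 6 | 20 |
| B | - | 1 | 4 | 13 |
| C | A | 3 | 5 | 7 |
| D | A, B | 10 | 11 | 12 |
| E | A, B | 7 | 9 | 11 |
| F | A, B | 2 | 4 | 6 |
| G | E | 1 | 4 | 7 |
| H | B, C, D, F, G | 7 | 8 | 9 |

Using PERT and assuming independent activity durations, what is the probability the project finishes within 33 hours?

0.913

te_A = (4 + 4·6 + 20)/6 = 48/6 = 8; σ²_A = ((20−4)/6)² = 7.111
te_B = (1 + 4·4 + 13)/6 = 30/6 = 5; σ²_B = ((13−1)/6)² = 4.000
te_C = (3 + 4·5 + 7)/6 = 30/6 = 5; σ²_C = ((7−3)/6)² = 0.444
te_D = (10 + 4·11 + 12)/6 = 66/6 = 11; σ²_D = ((12−10)/6)² = 0.111
te_E = (7 + 4·9 + 11)/6 = 54/6 = 9; σ²_E = ((11−7)/6)² = 0.444
te_F = (2 + 4·4 + 6)/6 = 24/6 = 4; σ²_F = ((6−2)/6)² = 0.444
te_G = (1 + 4·4 + 7)/6 = 24/6 = 4; σ²_G = ((7−1)/6)² = 1.000
te_H = (7 + 4·8 + 9)/6 = 48/6 = 8; σ²_H = ((9−7)/6)² = 0.111

Forward pass:
ES_A = 0; EF_A = 8
ES_B = 0; EF_B = 5
ES_C = 8; EF_C = 8+5 = 13
ES_D = max(EF_A=8, EF_B=5) = 8; EF_D = 8+11 = 19
ES_E = max(EF_A=8, EF_B=5) = 8; EF_E = 8+9 = 17
ES_F = max(EF_A=8, EF_B=5) = 8; EF_F = 8+4 = 12
ES_G = 17; EF_G = 17+4 = 21
ES_H = max(EF_B=5, EF_C=13, EF_D=19, EF_F=12, EF_G=21) = 21; EF_H = 21+8 = 29
Expected project duration μ = 29 hours. Critical path: A → E → G → H.

Variance along critical path = 7.111 + 0.444 + 1.000 + 0.111 = 8.667; σ = √8.667 = 2.944 hours.
Z = (33 − 29) / 2.944 = 1.359
P(T ≤ 33) = Φ(1.359) ≈ 0.913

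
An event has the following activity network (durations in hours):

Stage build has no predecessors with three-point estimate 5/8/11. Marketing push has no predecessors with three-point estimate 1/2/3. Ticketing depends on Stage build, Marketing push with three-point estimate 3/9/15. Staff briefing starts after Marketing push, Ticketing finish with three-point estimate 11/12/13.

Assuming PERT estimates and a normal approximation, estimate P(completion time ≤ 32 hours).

te_Stage build = (5 + 4·8 + 11)/6 = 48/6 = 8; σ²_Stage build = ((11−5)/6)² = 1.000
te_Marketing push = (1 + 4·2 + 3)/6 = 12/6 = 2; σ²_Marketing push = ((3−1)/6)² = 0.111
te_Ticketing = (3 + 4·9 + 15)/6 = 54/6 = 9; σ²_Ticketing = ((15−3)/6)² = 4.000
te_Staff briefing = (11 + 4·12 + 13)/6 = 72/6 = 12; σ²_Staff briefing = ((13−11)/6)² = 0.111

Forward pass:
ES_Stage build = 0; EF_Stage build = 8
ES_Marketing push = 0; EF_Marketing push = 2
ES_Ticketing = max(EF_Stage build=8, EF_Marketing push=2) = 8; EF_Ticketing = 8+9 = 17
ES_Staff briefing = max(EF_Marketing push=2, EF_Ticketing=17) = 17; EF_Staff briefing = 17+12 = 29
Expected project duration μ = 29 hours. Critical path: Stage build → Ticketing → Staff briefing.

Variance along critical path = 1.000 + 4.000 + 0.111 = 5.111; σ = √5.111 = 2.261 hours.
Z = (32 − 29) / 2.261 = 1.327
P(T ≤ 32) = Φ(1.327) ≈ 0.908

0.908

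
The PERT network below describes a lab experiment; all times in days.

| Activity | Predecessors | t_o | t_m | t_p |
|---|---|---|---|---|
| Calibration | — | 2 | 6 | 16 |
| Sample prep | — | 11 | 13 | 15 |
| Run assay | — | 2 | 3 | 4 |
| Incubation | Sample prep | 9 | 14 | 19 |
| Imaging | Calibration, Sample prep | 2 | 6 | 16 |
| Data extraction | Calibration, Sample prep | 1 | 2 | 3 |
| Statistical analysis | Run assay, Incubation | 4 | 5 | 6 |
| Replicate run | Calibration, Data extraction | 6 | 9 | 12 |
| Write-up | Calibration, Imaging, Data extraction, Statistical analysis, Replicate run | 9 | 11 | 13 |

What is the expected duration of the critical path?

43 days

te_Calibration = (2 + 4·6 + 16)/6 = 42/6 = 7
te_Sample prep = (11 + 4·13 + 15)/6 = 78/6 = 13
te_Run assay = (2 + 4·3 + 4)/6 = 18/6 = 3
te_Incubation = (9 + 4·14 + 19)/6 = 84/6 = 14
te_Imaging = (2 + 4·6 + 16)/6 = 42/6 = 7
te_Data extraction = (1 + 4·2 + 3)/6 = 12/6 = 2
te_Statistical analysis = (4 + 4·5 + 6)/6 = 30/6 = 5
te_Replicate run = (6 + 4·9 + 12)/6 = 54/6 = 9
te_Write-up = (9 + 4·11 + 13)/6 = 66/6 = 11

Forward pass:
ES_Calibration = 0; EF_Calibration = 7
ES_Sample prep = 0; EF_Sample prep = 13
ES_Run assay = 0; EF_Run assay = 3
ES_Incubation = 13; EF_Incubation = 13+14 = 27
ES_Imaging = max(EF_Calibration=7, EF_Sample prep=13) = 13; EF_Imaging = 13+7 = 20
ES_Data extraction = max(EF_Calibration=7, EF_Sample prep=13) = 13; EF_Data extraction = 13+2 = 15
ES_Statistical analysis = max(EF_Run assay=3, EF_Incubation=27) = 27; EF_Statistical analysis = 27+5 = 32
ES_Replicate run = max(EF_Calibration=7, EF_Data extraction=15) = 15; EF_Replicate run = 15+9 = 24
ES_Write-up = max(EF_Calibration=7, EF_Imaging=20, EF_Data extraction=15, EF_Statistical analysis=32, EF_Replicate run=24) = 32; EF_Write-up = 32+11 = 43
Expected project duration μ = 43 days. Critical path: Sample prep → Incubation → Statistical analysis → Write-up.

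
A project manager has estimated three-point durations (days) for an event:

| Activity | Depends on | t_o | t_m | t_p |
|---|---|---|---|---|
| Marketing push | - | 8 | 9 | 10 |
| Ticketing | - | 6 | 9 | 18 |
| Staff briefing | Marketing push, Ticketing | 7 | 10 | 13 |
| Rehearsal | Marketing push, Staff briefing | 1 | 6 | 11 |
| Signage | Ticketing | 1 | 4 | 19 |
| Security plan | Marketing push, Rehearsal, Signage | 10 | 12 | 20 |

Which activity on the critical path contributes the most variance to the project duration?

te_Marketing push = (8 + 4·9 + 10)/6 = 54/6 = 9; σ²_Marketing push = ((10−8)/6)² = 0.111
te_Ticketing = (6 + 4·9 + 18)/6 = 60/6 = 10; σ²_Ticketing = ((18−6)/6)² = 4.000
te_Staff briefing = (7 + 4·10 + 13)/6 = 60/6 = 10; σ²_Staff briefing = ((13−7)/6)² = 1.000
te_Rehearsal = (1 + 4·6 + 11)/6 = 36/6 = 6; σ²_Rehearsal = ((11−1)/6)² = 2.778
te_Signage = (1 + 4·4 + 19)/6 = 36/6 = 6; σ²_Signage = ((19−1)/6)² = 9.000
te_Security plan = (10 + 4·12 + 20)/6 = 78/6 = 13; σ²_Security plan = ((20−10)/6)² = 2.778

Forward pass:
ES_Marketing push = 0; EF_Marketing push = 9
ES_Ticketing = 0; EF_Ticketing = 10
ES_Staff briefing = max(EF_Marketing push=9, EF_Ticketing=10) = 10; EF_Staff briefing = 10+10 = 20
ES_Rehearsal = max(EF_Marketing push=9, EF_Staff briefing=20) = 20; EF_Rehearsal = 20+6 = 26
ES_Signage = 10; EF_Signage = 10+6 = 16
ES_Security plan = max(EF_Marketing push=9, EF_Rehearsal=26, EF_Signage=16) = 26; EF_Security plan = 26+13 = 39
Expected project duration μ = 39 days. Critical path: Ticketing → Staff briefing → Rehearsal → Security plan.

Variances on critical path: σ²_Ticketing=4.000, σ²_Staff briefing=1.000, σ²_Rehearsal=2.778, σ²_Security plan=2.778.
Largest is σ²_Ticketing = 4.000.

Ticketing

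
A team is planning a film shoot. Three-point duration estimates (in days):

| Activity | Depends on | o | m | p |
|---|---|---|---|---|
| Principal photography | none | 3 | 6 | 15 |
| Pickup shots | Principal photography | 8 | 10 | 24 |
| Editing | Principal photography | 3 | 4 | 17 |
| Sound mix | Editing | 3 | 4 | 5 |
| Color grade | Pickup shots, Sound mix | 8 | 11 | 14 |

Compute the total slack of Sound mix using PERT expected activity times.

te_Principal photography = (3 + 4·6 + 15)/6 = 42/6 = 7
te_Pickup shots = (8 + 4·10 + 24)/6 = 72/6 = 12
te_Editing = (3 + 4·4 + 17)/6 = 36/6 = 6
te_Sound mix = (3 + 4·4 + 5)/6 = 24/6 = 4
te_Color grade = (8 + 4·11 + 14)/6 = 66/6 = 11

Forward pass:
ES_Principal photography = 0; EF_Principal photography = 7
ES_Pickup shots = 7; EF_Pickup shots = 7+12 = 19
ES_Editing = 7; EF_Editing = 7+6 = 13
ES_Sound mix = 13; EF_Sound mix = 13+4 = 17
ES_Color grade = max(EF_Pickup shots=19, EF_Sound mix=17) = 19; EF_Color grade = 19+11 = 30
Expected project duration μ = 30 days. Critical path: Principal photography → Pickup shots → Color grade.

Backward pass:
LF_Color grade = 30; LS_Color grade = 30−11 = 19
LF_Sound mix = LS_Color grade = 19; LS_Sound mix = 19−4 = 15
LF_Editing = LS_Sound mix = 15; LS_Editing = 15−6 = 9
LF_Pickup shots = LS_Color grade = 19; LS_Pickup shots = 19−12 = 7
LF_Principal photography = min(LS_Pickup shots=7, LS_Editing=9) = 7; LS_Principal photography = 7−7 = 0
Slack_Sound mix = LS_Sound mix − ES_Sound mix = 15 − 13 = 2

2 days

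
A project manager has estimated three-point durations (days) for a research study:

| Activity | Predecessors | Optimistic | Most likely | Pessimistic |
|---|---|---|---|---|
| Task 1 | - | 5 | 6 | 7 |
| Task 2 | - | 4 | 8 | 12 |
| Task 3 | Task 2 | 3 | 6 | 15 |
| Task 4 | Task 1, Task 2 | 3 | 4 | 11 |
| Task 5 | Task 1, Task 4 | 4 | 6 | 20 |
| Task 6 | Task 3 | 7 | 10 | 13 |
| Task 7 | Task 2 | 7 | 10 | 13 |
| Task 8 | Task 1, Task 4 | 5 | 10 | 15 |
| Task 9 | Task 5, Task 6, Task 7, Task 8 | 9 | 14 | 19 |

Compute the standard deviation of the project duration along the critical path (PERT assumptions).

te_Task 1 = (5 + 4·6 + 7)/6 = 36/6 = 6; σ²_Task 1 = ((7−5)/6)² = 0.111
te_Task 2 = (4 + 4·8 + 12)/6 = 48/6 = 8; σ²_Task 2 = ((12−4)/6)² = 1.778
te_Task 3 = (3 + 4·6 + 15)/6 = 42/6 = 7; σ²_Task 3 = ((15−3)/6)² = 4.000
te_Task 4 = (3 + 4·4 + 11)/6 = 30/6 = 5; σ²_Task 4 = ((11−3)/6)² = 1.778
te_Task 5 = (4 + 4·6 + 20)/6 = 48/6 = 8; σ²_Task 5 = ((20−4)/6)² = 7.111
te_Task 6 = (7 + 4·10 + 13)/6 = 60/6 = 10; σ²_Task 6 = ((13−7)/6)² = 1.000
te_Task 7 = (7 + 4·10 + 13)/6 = 60/6 = 10; σ²_Task 7 = ((13−7)/6)² = 1.000
te_Task 8 = (5 + 4·10 + 15)/6 = 60/6 = 10; σ²_Task 8 = ((15−5)/6)² = 2.778
te_Task 9 = (9 + 4·14 + 19)/6 = 84/6 = 14; σ²_Task 9 = ((19−9)/6)² = 2.778

Forward pass:
ES_Task 1 = 0; EF_Task 1 = 6
ES_Task 2 = 0; EF_Task 2 = 8
ES_Task 3 = 8; EF_Task 3 = 8+7 = 15
ES_Task 4 = max(EF_Task 1=6, EF_Task 2=8) = 8; EF_Task 4 = 8+5 = 13
ES_Task 5 = max(EF_Task 1=6, EF_Task 4=13) = 13; EF_Task 5 = 13+8 = 21
ES_Task 6 = 15; EF_Task 6 = 15+10 = 25
ES_Task 7 = 8; EF_Task 7 = 8+10 = 18
ES_Task 8 = max(EF_Task 1=6, EF_Task 4=13) = 13; EF_Task 8 = 13+10 = 23
ES_Task 9 = max(EF_Task 5=21, EF_Task 6=25, EF_Task 7=18, EF_Task 8=23) = 25; EF_Task 9 = 25+14 = 39
Expected project duration μ = 39 days. Critical path: Task 2 → Task 3 → Task 6 → Task 9.

Variance along critical path = 1.778 + 4.000 + 1.000 + 2.778 = 9.556
σ = √9.556 = 3.091 days

3.09 days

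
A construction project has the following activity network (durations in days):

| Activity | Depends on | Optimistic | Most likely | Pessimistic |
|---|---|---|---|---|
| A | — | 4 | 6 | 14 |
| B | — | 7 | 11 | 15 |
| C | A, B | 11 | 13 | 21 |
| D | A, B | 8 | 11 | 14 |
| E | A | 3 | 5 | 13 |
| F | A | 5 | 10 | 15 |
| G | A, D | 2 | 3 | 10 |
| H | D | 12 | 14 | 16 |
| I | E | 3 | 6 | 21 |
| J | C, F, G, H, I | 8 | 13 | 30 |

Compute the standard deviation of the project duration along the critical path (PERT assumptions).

4.08 days

te_A = (4 + 4·6 + 14)/6 = 42/6 = 7; σ²_A = ((14−4)/6)² = 2.778
te_B = (7 + 4·11 + 15)/6 = 66/6 = 11; σ²_B = ((15−7)/6)² = 1.778
te_C = (11 + 4·13 + 21)/6 = 84/6 = 14; σ²_C = ((21−11)/6)² = 2.778
te_D = (8 + 4·11 + 14)/6 = 66/6 = 11; σ²_D = ((14−8)/6)² = 1.000
te_E = (3 + 4·5 + 13)/6 = 36/6 = 6; σ²_E = ((13−3)/6)² = 2.778
te_F = (5 + 4·10 + 15)/6 = 60/6 = 10; σ²_F = ((15−5)/6)² = 2.778
te_G = (2 + 4·3 + 10)/6 = 24/6 = 4; σ²_G = ((10−2)/6)² = 1.778
te_H = (12 + 4·14 + 16)/6 = 84/6 = 14; σ²_H = ((16−12)/6)² = 0.444
te_I = (3 + 4·6 + 21)/6 = 48/6 = 8; σ²_I = ((21−3)/6)² = 9.000
te_J = (8 + 4·13 + 30)/6 = 90/6 = 15; σ²_J = ((30−8)/6)² = 13.444

Forward pass:
ES_A = 0; EF_A = 7
ES_B = 0; EF_B = 11
ES_C = max(EF_A=7, EF_B=11) = 11; EF_C = 11+14 = 25
ES_D = max(EF_A=7, EF_B=11) = 11; EF_D = 11+11 = 22
ES_E = 7; EF_E = 7+6 = 13
ES_F = 7; EF_F = 7+10 = 17
ES_G = max(EF_A=7, EF_D=22) = 22; EF_G = 22+4 = 26
ES_H = 22; EF_H = 22+14 = 36
ES_I = 13; EF_I = 13+8 = 21
ES_J = max(EF_C=25, EF_F=17, EF_G=26, EF_H=36, EF_I=21) = 36; EF_J = 36+15 = 51
Expected project duration μ = 51 days. Critical path: B → D → H → J.

Variance along critical path = 1.778 + 1.000 + 0.444 + 13.444 = 16.667
σ = √16.667 = 4.082 days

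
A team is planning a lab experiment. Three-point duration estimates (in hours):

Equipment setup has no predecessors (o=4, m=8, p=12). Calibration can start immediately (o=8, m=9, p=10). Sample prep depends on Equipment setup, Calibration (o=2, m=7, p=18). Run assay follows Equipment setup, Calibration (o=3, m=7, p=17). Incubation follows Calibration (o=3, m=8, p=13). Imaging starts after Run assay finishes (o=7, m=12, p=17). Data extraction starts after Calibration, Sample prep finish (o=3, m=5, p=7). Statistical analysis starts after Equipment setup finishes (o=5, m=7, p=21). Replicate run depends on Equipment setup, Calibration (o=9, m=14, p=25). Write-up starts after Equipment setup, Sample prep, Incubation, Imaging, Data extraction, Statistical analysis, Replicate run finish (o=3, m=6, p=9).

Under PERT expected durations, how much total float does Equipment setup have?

1 hours

te_Equipment setup = (4 + 4·8 + 12)/6 = 48/6 = 8
te_Calibration = (8 + 4·9 + 10)/6 = 54/6 = 9
te_Sample prep = (2 + 4·7 + 18)/6 = 48/6 = 8
te_Run assay = (3 + 4·7 + 17)/6 = 48/6 = 8
te_Incubation = (3 + 4·8 + 13)/6 = 48/6 = 8
te_Imaging = (7 + 4·12 + 17)/6 = 72/6 = 12
te_Data extraction = (3 + 4·5 + 7)/6 = 30/6 = 5
te_Statistical analysis = (5 + 4·7 + 21)/6 = 54/6 = 9
te_Replicate run = (9 + 4·14 + 25)/6 = 90/6 = 15
te_Write-up = (3 + 4·6 + 9)/6 = 36/6 = 6

Forward pass:
ES_Equipment setup = 0; EF_Equipment setup = 8
ES_Calibration = 0; EF_Calibration = 9
ES_Sample prep = max(EF_Equipment setup=8, EF_Calibration=9) = 9; EF_Sample prep = 9+8 = 17
ES_Run assay = max(EF_Equipment setup=8, EF_Calibration=9) = 9; EF_Run assay = 9+8 = 17
ES_Incubation = 9; EF_Incubation = 9+8 = 17
ES_Imaging = 17; EF_Imaging = 17+12 = 29
ES_Data extraction = max(EF_Calibration=9, EF_Sample prep=17) = 17; EF_Data extraction = 17+5 = 22
ES_Statistical analysis = 8; EF_Statistical analysis = 8+9 = 17
ES_Replicate run = max(EF_Equipment setup=8, EF_Calibration=9) = 9; EF_Replicate run = 9+15 = 24
ES_Write-up = max(EF_Equipment setup=8, EF_Sample prep=17, EF_Incubation=17, EF_Imaging=29, EF_Data extraction=22, EF_Statistical analysis=17, EF_Replicate run=24) = 29; EF_Write-up = 29+6 = 35
Expected project duration μ = 35 hours. Critical path: Calibration → Run assay → Imaging → Write-up.

Backward pass:
LF_Write-up = 35; LS_Write-up = 35−6 = 29
LF_Replicate run = LS_Write-up = 29; LS_Replicate run = 29−15 = 14
LF_Statistical analysis = LS_Write-up = 29; LS_Statistical analysis = 29−9 = 20
LF_Data extraction = LS_Write-up = 29; LS_Data extraction = 29−5 = 24
LF_Imaging = LS_Write-up = 29; LS_Imaging = 29−12 = 17
LF_Incubation = LS_Write-up = 29; LS_Incubation = 29−8 = 21
LF_Run assay = LS_Imaging = 17; LS_Run assay = 17−8 = 9
LF_Sample prep = min(LS_Data extraction=24, LS_Write-up=29) = 24; LS_Sample prep = 24−8 = 16
LF_Calibration = min(LS_Sample prep=16, LS_Run assay=9, LS_Incubation=21, LS_Data extraction=24, LS_Replicate run=14) = 9; LS_Calibration = 9−9 = 0
LF_Equipment setup = min(LS_Sample prep=16, LS_Run assay=9, LS_Statistical analysis=20, LS_Replicate run=14, LS_Write-up=29) = 9; LS_Equipment setup = 9−8 = 1
Slack_Equipment setup = LS_Equipment setup − ES_Equipment setup = 1 − 0 = 1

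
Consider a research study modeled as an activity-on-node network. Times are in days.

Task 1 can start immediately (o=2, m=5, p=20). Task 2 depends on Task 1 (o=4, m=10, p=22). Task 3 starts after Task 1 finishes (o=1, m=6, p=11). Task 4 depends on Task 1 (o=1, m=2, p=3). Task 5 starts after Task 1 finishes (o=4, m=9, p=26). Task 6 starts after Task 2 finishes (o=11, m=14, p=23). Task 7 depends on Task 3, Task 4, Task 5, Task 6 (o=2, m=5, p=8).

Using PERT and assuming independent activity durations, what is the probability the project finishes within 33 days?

te_Task 1 = (2 + 4·5 + 20)/6 = 42/6 = 7; σ²_Task 1 = ((20−2)/6)² = 9.000
te_Task 2 = (4 + 4·10 + 22)/6 = 66/6 = 11; σ²_Task 2 = ((22−4)/6)² = 9.000
te_Task 3 = (1 + 4·6 + 11)/6 = 36/6 = 6; σ²_Task 3 = ((11−1)/6)² = 2.778
te_Task 4 = (1 + 4·2 + 3)/6 = 12/6 = 2; σ²_Task 4 = ((3−1)/6)² = 0.111
te_Task 5 = (4 + 4·9 + 26)/6 = 66/6 = 11; σ²_Task 5 = ((26−4)/6)² = 13.444
te_Task 6 = (11 + 4·14 + 23)/6 = 90/6 = 15; σ²_Task 6 = ((23−11)/6)² = 4.000
te_Task 7 = (2 + 4·5 + 8)/6 = 30/6 = 5; σ²_Task 7 = ((8−2)/6)² = 1.000

Forward pass:
ES_Task 1 = 0; EF_Task 1 = 7
ES_Task 2 = 7; EF_Task 2 = 7+11 = 18
ES_Task 3 = 7; EF_Task 3 = 7+6 = 13
ES_Task 4 = 7; EF_Task 4 = 7+2 = 9
ES_Task 5 = 7; EF_Task 5 = 7+11 = 18
ES_Task 6 = 18; EF_Task 6 = 18+15 = 33
ES_Task 7 = max(EF_Task 3=13, EF_Task 4=9, EF_Task 5=18, EF_Task 6=33) = 33; EF_Task 7 = 33+5 = 38
Expected project duration μ = 38 days. Critical path: Task 1 → Task 2 → Task 6 → Task 7.

Variance along critical path = 9.000 + 9.000 + 4.000 + 1.000 = 23.000; σ = √23.000 = 4.796 days.
Z = (33 − 38) / 4.796 = -1.043
P(T ≤ 33) = Φ(-1.043) ≈ 0.149

0.149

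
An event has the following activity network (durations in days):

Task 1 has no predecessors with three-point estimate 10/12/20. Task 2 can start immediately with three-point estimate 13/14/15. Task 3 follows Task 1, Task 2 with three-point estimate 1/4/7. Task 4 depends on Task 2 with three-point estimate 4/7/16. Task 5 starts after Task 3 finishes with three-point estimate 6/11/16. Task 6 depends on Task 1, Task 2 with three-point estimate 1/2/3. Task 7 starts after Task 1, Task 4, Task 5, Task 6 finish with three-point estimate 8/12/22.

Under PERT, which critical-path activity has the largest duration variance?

te_Task 1 = (10 + 4·12 + 20)/6 = 78/6 = 13; σ²_Task 1 = ((20−10)/6)² = 2.778
te_Task 2 = (13 + 4·14 + 15)/6 = 84/6 = 14; σ²_Task 2 = ((15−13)/6)² = 0.111
te_Task 3 = (1 + 4·4 + 7)/6 = 24/6 = 4; σ²_Task 3 = ((7−1)/6)² = 1.000
te_Task 4 = (4 + 4·7 + 16)/6 = 48/6 = 8; σ²_Task 4 = ((16−4)/6)² = 4.000
te_Task 5 = (6 + 4·11 + 16)/6 = 66/6 = 11; σ²_Task 5 = ((16−6)/6)² = 2.778
te_Task 6 = (1 + 4·2 + 3)/6 = 12/6 = 2; σ²_Task 6 = ((3−1)/6)² = 0.111
te_Task 7 = (8 + 4·12 + 22)/6 = 78/6 = 13; σ²_Task 7 = ((22−8)/6)² = 5.444

Forward pass:
ES_Task 1 = 0; EF_Task 1 = 13
ES_Task 2 = 0; EF_Task 2 = 14
ES_Task 3 = max(EF_Task 1=13, EF_Task 2=14) = 14; EF_Task 3 = 14+4 = 18
ES_Task 4 = 14; EF_Task 4 = 14+8 = 22
ES_Task 5 = 18; EF_Task 5 = 18+11 = 29
ES_Task 6 = max(EF_Task 1=13, EF_Task 2=14) = 14; EF_Task 6 = 14+2 = 16
ES_Task 7 = max(EF_Task 1=13, EF_Task 4=22, EF_Task 5=29, EF_Task 6=16) = 29; EF_Task 7 = 29+13 = 42
Expected project duration μ = 42 days. Critical path: Task 2 → Task 3 → Task 5 → Task 7.

Variances on critical path: σ²_Task 2=0.111, σ²_Task 3=1.000, σ²_Task 5=2.778, σ²_Task 7=5.444.
Largest is σ²_Task 7 = 5.444.

Task 7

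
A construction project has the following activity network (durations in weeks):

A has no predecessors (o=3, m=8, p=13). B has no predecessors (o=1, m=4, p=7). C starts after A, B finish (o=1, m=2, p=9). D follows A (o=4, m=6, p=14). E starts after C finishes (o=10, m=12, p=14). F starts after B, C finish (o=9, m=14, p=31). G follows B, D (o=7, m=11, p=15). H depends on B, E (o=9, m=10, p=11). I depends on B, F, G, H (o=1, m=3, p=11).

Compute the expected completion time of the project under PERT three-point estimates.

37 weeks

te_A = (3 + 4·8 + 13)/6 = 48/6 = 8
te_B = (1 + 4·4 + 7)/6 = 24/6 = 4
te_C = (1 + 4·2 + 9)/6 = 18/6 = 3
te_D = (4 + 4·6 + 14)/6 = 42/6 = 7
te_E = (10 + 4·12 + 14)/6 = 72/6 = 12
te_F = (9 + 4·14 + 31)/6 = 96/6 = 16
te_G = (7 + 4·11 + 15)/6 = 66/6 = 11
te_H = (9 + 4·10 + 11)/6 = 60/6 = 10
te_I = (1 + 4·3 + 11)/6 = 24/6 = 4

Forward pass:
ES_A = 0; EF_A = 8
ES_B = 0; EF_B = 4
ES_C = max(EF_A=8, EF_B=4) = 8; EF_C = 8+3 = 11
ES_D = 8; EF_D = 8+7 = 15
ES_E = 11; EF_E = 11+12 = 23
ES_F = max(EF_B=4, EF_C=11) = 11; EF_F = 11+16 = 27
ES_G = max(EF_B=4, EF_D=15) = 15; EF_G = 15+11 = 26
ES_H = max(EF_B=4, EF_E=23) = 23; EF_H = 23+10 = 33
ES_I = max(EF_B=4, EF_F=27, EF_G=26, EF_H=33) = 33; EF_I = 33+4 = 37
Expected project duration μ = 37 weeks. Critical path: A → C → E → H → I.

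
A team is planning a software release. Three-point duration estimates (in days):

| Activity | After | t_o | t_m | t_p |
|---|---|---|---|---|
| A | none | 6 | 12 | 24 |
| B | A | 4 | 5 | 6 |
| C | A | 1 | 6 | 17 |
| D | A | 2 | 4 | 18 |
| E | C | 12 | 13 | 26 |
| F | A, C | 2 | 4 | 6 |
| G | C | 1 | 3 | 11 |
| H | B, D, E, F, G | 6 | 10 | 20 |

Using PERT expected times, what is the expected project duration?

te_A = (6 + 4·12 + 24)/6 = 78/6 = 13
te_B = (4 + 4·5 + 6)/6 = 30/6 = 5
te_C = (1 + 4·6 + 17)/6 = 42/6 = 7
te_D = (2 + 4·4 + 18)/6 = 36/6 = 6
te_E = (12 + 4·13 + 26)/6 = 90/6 = 15
te_F = (2 + 4·4 + 6)/6 = 24/6 = 4
te_G = (1 + 4·3 + 11)/6 = 24/6 = 4
te_H = (6 + 4·10 + 20)/6 = 66/6 = 11

Forward pass:
ES_A = 0; EF_A = 13
ES_B = 13; EF_B = 13+5 = 18
ES_C = 13; EF_C = 13+7 = 20
ES_D = 13; EF_D = 13+6 = 19
ES_E = 20; EF_E = 20+15 = 35
ES_F = max(EF_A=13, EF_C=20) = 20; EF_F = 20+4 = 24
ES_G = 20; EF_G = 20+4 = 24
ES_H = max(EF_B=18, EF_D=19, EF_E=35, EF_F=24, EF_G=24) = 35; EF_H = 35+11 = 46
Expected project duration μ = 46 days. Critical path: A → C → E → H.

46 days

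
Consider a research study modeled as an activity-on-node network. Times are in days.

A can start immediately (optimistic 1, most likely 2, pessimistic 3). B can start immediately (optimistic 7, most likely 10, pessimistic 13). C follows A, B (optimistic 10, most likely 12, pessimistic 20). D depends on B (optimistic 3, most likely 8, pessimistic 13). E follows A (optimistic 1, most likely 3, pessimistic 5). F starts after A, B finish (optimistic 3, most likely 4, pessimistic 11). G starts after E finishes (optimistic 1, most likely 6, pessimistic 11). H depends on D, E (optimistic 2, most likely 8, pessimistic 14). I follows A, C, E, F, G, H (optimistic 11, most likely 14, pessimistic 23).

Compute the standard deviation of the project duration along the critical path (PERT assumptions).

te_A = (1 + 4·2 + 3)/6 = 12/6 = 2; σ²_A = ((3−1)/6)² = 0.111
te_B = (7 + 4·10 + 13)/6 = 60/6 = 10; σ²_B = ((13−7)/6)² = 1.000
te_C = (10 + 4·12 + 20)/6 = 78/6 = 13; σ²_C = ((20−10)/6)² = 2.778
te_D = (3 + 4·8 + 13)/6 = 48/6 = 8; σ²_D = ((13−3)/6)² = 2.778
te_E = (1 + 4·3 + 5)/6 = 18/6 = 3; σ²_E = ((5−1)/6)² = 0.444
te_F = (3 + 4·4 + 11)/6 = 30/6 = 5; σ²_F = ((11−3)/6)² = 1.778
te_G = (1 + 4·6 + 11)/6 = 36/6 = 6; σ²_G = ((11−1)/6)² = 2.778
te_H = (2 + 4·8 + 14)/6 = 48/6 = 8; σ²_H = ((14−2)/6)² = 4.000
te_I = (11 + 4·14 + 23)/6 = 90/6 = 15; σ²_I = ((23−11)/6)² = 4.000

Forward pass:
ES_A = 0; EF_A = 2
ES_B = 0; EF_B = 10
ES_C = max(EF_A=2, EF_B=10) = 10; EF_C = 10+13 = 23
ES_D = 10; EF_D = 10+8 = 18
ES_E = 2; EF_E = 2+3 = 5
ES_F = max(EF_A=2, EF_B=10) = 10; EF_F = 10+5 = 15
ES_G = 5; EF_G = 5+6 = 11
ES_H = max(EF_D=18, EF_E=5) = 18; EF_H = 18+8 = 26
ES_I = max(EF_A=2, EF_C=23, EF_E=5, EF_F=15, EF_G=11, EF_H=26) = 26; EF_I = 26+15 = 41
Expected project duration μ = 41 days. Critical path: B → D → H → I.

Variance along critical path = 1.000 + 2.778 + 4.000 + 4.000 = 11.778
σ = √11.778 = 3.432 days

3.43 days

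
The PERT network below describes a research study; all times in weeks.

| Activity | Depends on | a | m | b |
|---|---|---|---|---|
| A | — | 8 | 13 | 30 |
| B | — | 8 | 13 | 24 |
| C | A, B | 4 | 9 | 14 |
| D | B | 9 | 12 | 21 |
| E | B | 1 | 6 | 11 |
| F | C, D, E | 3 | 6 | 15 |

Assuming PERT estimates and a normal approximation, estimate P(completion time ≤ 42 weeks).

0.980

te_A = (8 + 4·13 + 30)/6 = 90/6 = 15; σ²_A = ((30−8)/6)² = 13.444
te_B = (8 + 4·13 + 24)/6 = 84/6 = 14; σ²_B = ((24−8)/6)² = 7.111
te_C = (4 + 4·9 + 14)/6 = 54/6 = 9; σ²_C = ((14−4)/6)² = 2.778
te_D = (9 + 4·12 + 21)/6 = 78/6 = 13; σ²_D = ((21−9)/6)² = 4.000
te_E = (1 + 4·6 + 11)/6 = 36/6 = 6; σ²_E = ((11−1)/6)² = 2.778
te_F = (3 + 4·6 + 15)/6 = 42/6 = 7; σ²_F = ((15−3)/6)² = 4.000

Forward pass:
ES_A = 0; EF_A = 15
ES_B = 0; EF_B = 14
ES_C = max(EF_A=15, EF_B=14) = 15; EF_C = 15+9 = 24
ES_D = 14; EF_D = 14+13 = 27
ES_E = 14; EF_E = 14+6 = 20
ES_F = max(EF_C=24, EF_D=27, EF_E=20) = 27; EF_F = 27+7 = 34
Expected project duration μ = 34 weeks. Critical path: B → D → F.

Variance along critical path = 7.111 + 4.000 + 4.000 = 15.111; σ = √15.111 = 3.887 weeks.
Z = (42 − 34) / 3.887 = 2.058
P(T ≤ 42) = Φ(2.058) ≈ 0.980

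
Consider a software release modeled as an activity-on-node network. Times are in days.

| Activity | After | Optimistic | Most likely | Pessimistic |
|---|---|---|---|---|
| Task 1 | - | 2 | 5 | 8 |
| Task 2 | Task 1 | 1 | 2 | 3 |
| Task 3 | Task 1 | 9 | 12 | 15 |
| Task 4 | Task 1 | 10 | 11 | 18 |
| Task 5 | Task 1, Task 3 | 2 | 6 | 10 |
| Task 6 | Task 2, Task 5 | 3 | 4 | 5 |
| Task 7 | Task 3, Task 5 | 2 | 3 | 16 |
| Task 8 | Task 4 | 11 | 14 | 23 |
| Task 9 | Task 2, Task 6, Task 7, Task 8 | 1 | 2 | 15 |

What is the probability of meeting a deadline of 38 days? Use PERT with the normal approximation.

0.716

te_Task 1 = (2 + 4·5 + 8)/6 = 30/6 = 5; σ²_Task 1 = ((8−2)/6)² = 1.000
te_Task 2 = (1 + 4·2 + 3)/6 = 12/6 = 2; σ²_Task 2 = ((3−1)/6)² = 0.111
te_Task 3 = (9 + 4·12 + 15)/6 = 72/6 = 12; σ²_Task 3 = ((15−9)/6)² = 1.000
te_Task 4 = (10 + 4·11 + 18)/6 = 72/6 = 12; σ²_Task 4 = ((18−10)/6)² = 1.778
te_Task 5 = (2 + 4·6 + 10)/6 = 36/6 = 6; σ²_Task 5 = ((10−2)/6)² = 1.778
te_Task 6 = (3 + 4·4 + 5)/6 = 24/6 = 4; σ²_Task 6 = ((5−3)/6)² = 0.111
te_Task 7 = (2 + 4·3 + 16)/6 = 30/6 = 5; σ²_Task 7 = ((16−2)/6)² = 5.444
te_Task 8 = (11 + 4·14 + 23)/6 = 90/6 = 15; σ²_Task 8 = ((23−11)/6)² = 4.000
te_Task 9 = (1 + 4·2 + 15)/6 = 24/6 = 4; σ²_Task 9 = ((15−1)/6)² = 5.444

Forward pass:
ES_Task 1 = 0; EF_Task 1 = 5
ES_Task 2 = 5; EF_Task 2 = 5+2 = 7
ES_Task 3 = 5; EF_Task 3 = 5+12 = 17
ES_Task 4 = 5; EF_Task 4 = 5+12 = 17
ES_Task 5 = max(EF_Task 1=5, EF_Task 3=17) = 17; EF_Task 5 = 17+6 = 23
ES_Task 6 = max(EF_Task 2=7, EF_Task 5=23) = 23; EF_Task 6 = 23+4 = 27
ES_Task 7 = max(EF_Task 3=17, EF_Task 5=23) = 23; EF_Task 7 = 23+5 = 28
ES_Task 8 = 17; EF_Task 8 = 17+15 = 32
ES_Task 9 = max(EF_Task 2=7, EF_Task 6=27, EF_Task 7=28, EF_Task 8=32) = 32; EF_Task 9 = 32+4 = 36
Expected project duration μ = 36 days. Critical path: Task 1 → Task 4 → Task 8 → Task 9.

Variance along critical path = 1.000 + 1.778 + 4.000 + 5.444 = 12.222; σ = √12.222 = 3.496 days.
Z = (38 − 36) / 3.496 = 0.572
P(T ≤ 38) = Φ(0.572) ≈ 0.716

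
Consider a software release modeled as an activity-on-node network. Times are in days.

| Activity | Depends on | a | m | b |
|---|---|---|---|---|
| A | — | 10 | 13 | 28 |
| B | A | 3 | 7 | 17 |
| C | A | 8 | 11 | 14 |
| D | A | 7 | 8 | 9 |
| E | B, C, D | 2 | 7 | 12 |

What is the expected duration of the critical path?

33 days

te_A = (10 + 4·13 + 28)/6 = 90/6 = 15
te_B = (3 + 4·7 + 17)/6 = 48/6 = 8
te_C = (8 + 4·11 + 14)/6 = 66/6 = 11
te_D = (7 + 4·8 + 9)/6 = 48/6 = 8
te_E = (2 + 4·7 + 12)/6 = 42/6 = 7

Forward pass:
ES_A = 0; EF_A = 15
ES_B = 15; EF_B = 15+8 = 23
ES_C = 15; EF_C = 15+11 = 26
ES_D = 15; EF_D = 15+8 = 23
ES_E = max(EF_B=23, EF_C=26, EF_D=23) = 26; EF_E = 26+7 = 33
Expected project duration μ = 33 days. Critical path: A → C → E.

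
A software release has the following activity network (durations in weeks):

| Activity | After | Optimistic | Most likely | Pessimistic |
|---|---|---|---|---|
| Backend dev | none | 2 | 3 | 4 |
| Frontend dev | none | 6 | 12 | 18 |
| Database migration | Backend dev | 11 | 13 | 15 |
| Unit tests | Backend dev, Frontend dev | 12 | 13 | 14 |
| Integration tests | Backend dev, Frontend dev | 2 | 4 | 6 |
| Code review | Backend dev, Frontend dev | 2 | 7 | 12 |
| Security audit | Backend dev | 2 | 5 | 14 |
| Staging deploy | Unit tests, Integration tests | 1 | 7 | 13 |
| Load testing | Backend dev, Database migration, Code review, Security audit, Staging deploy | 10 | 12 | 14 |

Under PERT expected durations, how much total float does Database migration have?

16 weeks

te_Backend dev = (2 + 4·3 + 4)/6 = 18/6 = 3
te_Frontend dev = (6 + 4·12 + 18)/6 = 72/6 = 12
te_Database migration = (11 + 4·13 + 15)/6 = 78/6 = 13
te_Unit tests = (12 + 4·13 + 14)/6 = 78/6 = 13
te_Integration tests = (2 + 4·4 + 6)/6 = 24/6 = 4
te_Code review = (2 + 4·7 + 12)/6 = 42/6 = 7
te_Security audit = (2 + 4·5 + 14)/6 = 36/6 = 6
te_Staging deploy = (1 + 4·7 + 13)/6 = 42/6 = 7
te_Load testing = (10 + 4·12 + 14)/6 = 72/6 = 12

Forward pass:
ES_Backend dev = 0; EF_Backend dev = 3
ES_Frontend dev = 0; EF_Frontend dev = 12
ES_Database migration = 3; EF_Database migration = 3+13 = 16
ES_Unit tests = max(EF_Backend dev=3, EF_Frontend dev=12) = 12; EF_Unit tests = 12+13 = 25
ES_Integration tests = max(EF_Backend dev=3, EF_Frontend dev=12) = 12; EF_Integration tests = 12+4 = 16
ES_Code review = max(EF_Backend dev=3, EF_Frontend dev=12) = 12; EF_Code review = 12+7 = 19
ES_Security audit = 3; EF_Security audit = 3+6 = 9
ES_Staging deploy = max(EF_Unit tests=25, EF_Integration tests=16) = 25; EF_Staging deploy = 25+7 = 32
ES_Load testing = max(EF_Backend dev=3, EF_Database migration=16, EF_Code review=19, EF_Security audit=9, EF_Staging deploy=32) = 32; EF_Load testing = 32+12 = 44
Expected project duration μ = 44 weeks. Critical path: Frontend dev → Unit tests → Staging deploy → Load testing.

Backward pass:
LF_Load testing = 44; LS_Load testing = 44−12 = 32
LF_Staging deploy = LS_Load testing = 32; LS_Staging deploy = 32−7 = 25
LF_Security audit = LS_Load testing = 32; LS_Security audit = 32−6 = 26
LF_Code review = LS_Load testing = 32; LS_Code review = 32−7 = 25
LF_Integration tests = LS_Staging deploy = 25; LS_Integration tests = 25−4 = 21
LF_Unit tests = LS_Staging deploy = 25; LS_Unit tests = 25−13 = 12
LF_Database migration = LS_Load testing = 32; LS_Database migration = 32−13 = 19
LF_Frontend dev = min(LS_Unit tests=12, LS_Integration tests=21, LS_Code review=25) = 12; LS_Frontend dev = 12−12 = 0
LF_Backend dev = min(LS_Database migration=19, LS_Unit tests=12, LS_Integration tests=21, LS_Code review=25, LS_Security audit=26, LS_Load testing=32) = 12; LS_Backend dev = 12−3 = 9
Slack_Database migration = LS_Database migration − ES_Database migration = 19 − 3 = 16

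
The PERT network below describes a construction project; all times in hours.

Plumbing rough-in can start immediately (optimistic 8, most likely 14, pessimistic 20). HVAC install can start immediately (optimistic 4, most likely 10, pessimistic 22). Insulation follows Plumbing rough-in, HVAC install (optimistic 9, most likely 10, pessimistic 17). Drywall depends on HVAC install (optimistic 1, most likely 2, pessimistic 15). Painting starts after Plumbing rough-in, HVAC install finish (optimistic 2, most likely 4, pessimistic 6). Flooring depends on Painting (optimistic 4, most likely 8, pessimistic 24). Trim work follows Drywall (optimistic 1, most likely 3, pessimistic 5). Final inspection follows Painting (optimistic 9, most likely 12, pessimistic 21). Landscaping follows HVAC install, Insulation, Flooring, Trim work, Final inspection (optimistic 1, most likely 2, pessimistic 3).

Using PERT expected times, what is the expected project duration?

33 hours

te_Plumbing rough-in = (8 + 4·14 + 20)/6 = 84/6 = 14
te_HVAC install = (4 + 4·10 + 22)/6 = 66/6 = 11
te_Insulation = (9 + 4·10 + 17)/6 = 66/6 = 11
te_Drywall = (1 + 4·2 + 15)/6 = 24/6 = 4
te_Painting = (2 + 4·4 + 6)/6 = 24/6 = 4
te_Flooring = (4 + 4·8 + 24)/6 = 60/6 = 10
te_Trim work = (1 + 4·3 + 5)/6 = 18/6 = 3
te_Final inspection = (9 + 4·12 + 21)/6 = 78/6 = 13
te_Landscaping = (1 + 4·2 + 3)/6 = 12/6 = 2

Forward pass:
ES_Plumbing rough-in = 0; EF_Plumbing rough-in = 14
ES_HVAC install = 0; EF_HVAC install = 11
ES_Insulation = max(EF_Plumbing rough-in=14, EF_HVAC install=11) = 14; EF_Insulation = 14+11 = 25
ES_Drywall = 11; EF_Drywall = 11+4 = 15
ES_Painting = max(EF_Plumbing rough-in=14, EF_HVAC install=11) = 14; EF_Painting = 14+4 = 18
ES_Flooring = 18; EF_Flooring = 18+10 = 28
ES_Trim work = 15; EF_Trim work = 15+3 = 18
ES_Final inspection = 18; EF_Final inspection = 18+13 = 31
ES_Landscaping = max(EF_HVAC install=11, EF_Insulation=25, EF_Flooring=28, EF_Trim work=18, EF_Final inspection=31) = 31; EF_Landscaping = 31+2 = 33
Expected project duration μ = 33 hours. Critical path: Plumbing rough-in → Painting → Final inspection → Landscaping.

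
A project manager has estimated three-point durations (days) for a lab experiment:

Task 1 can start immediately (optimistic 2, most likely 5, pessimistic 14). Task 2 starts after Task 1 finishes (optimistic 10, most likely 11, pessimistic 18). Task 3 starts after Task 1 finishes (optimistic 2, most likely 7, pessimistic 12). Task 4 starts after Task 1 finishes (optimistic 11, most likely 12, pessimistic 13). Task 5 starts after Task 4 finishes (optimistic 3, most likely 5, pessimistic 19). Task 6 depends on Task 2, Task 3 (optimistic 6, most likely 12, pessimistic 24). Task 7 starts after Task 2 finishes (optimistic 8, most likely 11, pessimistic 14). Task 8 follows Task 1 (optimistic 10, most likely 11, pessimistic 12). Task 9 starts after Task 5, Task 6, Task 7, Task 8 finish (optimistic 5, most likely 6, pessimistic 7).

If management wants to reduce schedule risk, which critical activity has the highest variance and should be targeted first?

te_Task 1 = (2 + 4·5 + 14)/6 = 36/6 = 6; σ²_Task 1 = ((14−2)/6)² = 4.000
te_Task 2 = (10 + 4·11 + 18)/6 = 72/6 = 12; σ²_Task 2 = ((18−10)/6)² = 1.778
te_Task 3 = (2 + 4·7 + 12)/6 = 42/6 = 7; σ²_Task 3 = ((12−2)/6)² = 2.778
te_Task 4 = (11 + 4·12 + 13)/6 = 72/6 = 12; σ²_Task 4 = ((13−11)/6)² = 0.111
te_Task 5 = (3 + 4·5 + 19)/6 = 42/6 = 7; σ²_Task 5 = ((19−3)/6)² = 7.111
te_Task 6 = (6 + 4·12 + 24)/6 = 78/6 = 13; σ²_Task 6 = ((24−6)/6)² = 9.000
te_Task 7 = (8 + 4·11 + 14)/6 = 66/6 = 11; σ²_Task 7 = ((14−8)/6)² = 1.000
te_Task 8 = (10 + 4·11 + 12)/6 = 66/6 = 11; σ²_Task 8 = ((12−10)/6)² = 0.111
te_Task 9 = (5 + 4·6 + 7)/6 = 36/6 = 6; σ²_Task 9 = ((7−5)/6)² = 0.111

Forward pass:
ES_Task 1 = 0; EF_Task 1 = 6
ES_Task 2 = 6; EF_Task 2 = 6+12 = 18
ES_Task 3 = 6; EF_Task 3 = 6+7 = 13
ES_Task 4 = 6; EF_Task 4 = 6+12 = 18
ES_Task 5 = 18; EF_Task 5 = 18+7 = 25
ES_Task 6 = max(EF_Task 2=18, EF_Task 3=13) = 18; EF_Task 6 = 18+13 = 31
ES_Task 7 = 18; EF_Task 7 = 18+11 = 29
ES_Task 8 = 6; EF_Task 8 = 6+11 = 17
ES_Task 9 = max(EF_Task 5=25, EF_Task 6=31, EF_Task 7=29, EF_Task 8=17) = 31; EF_Task 9 = 31+6 = 37
Expected project duration μ = 37 days. Critical path: Task 1 → Task 2 → Task 6 → Task 9.

Variances on critical path: σ²_Task 1=4.000, σ²_Task 2=1.778, σ²_Task 6=9.000, σ²_Task 9=0.111.
Largest is σ²_Task 6 = 9.000.

Task 6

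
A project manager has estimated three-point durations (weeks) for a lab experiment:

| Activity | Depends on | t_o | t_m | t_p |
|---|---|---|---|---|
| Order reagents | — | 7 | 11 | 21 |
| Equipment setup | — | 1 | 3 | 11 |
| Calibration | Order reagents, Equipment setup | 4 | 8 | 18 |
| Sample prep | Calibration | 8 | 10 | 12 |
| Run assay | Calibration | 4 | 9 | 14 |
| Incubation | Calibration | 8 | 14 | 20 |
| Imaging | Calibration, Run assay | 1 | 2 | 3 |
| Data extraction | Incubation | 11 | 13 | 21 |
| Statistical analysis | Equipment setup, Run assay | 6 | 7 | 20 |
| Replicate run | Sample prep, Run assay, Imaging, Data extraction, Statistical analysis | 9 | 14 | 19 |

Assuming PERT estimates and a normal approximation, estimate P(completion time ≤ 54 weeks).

0.023

te_Order reagents = (7 + 4·11 + 21)/6 = 72/6 = 12; σ²_Order reagents = ((21−7)/6)² = 5.444
te_Equipment setup = (1 + 4·3 + 11)/6 = 24/6 = 4; σ²_Equipment setup = ((11−1)/6)² = 2.778
te_Calibration = (4 + 4·8 + 18)/6 = 54/6 = 9; σ²_Calibration = ((18−4)/6)² = 5.444
te_Sample prep = (8 + 4·10 + 12)/6 = 60/6 = 10; σ²_Sample prep = ((12−8)/6)² = 0.444
te_Run assay = (4 + 4·9 + 14)/6 = 54/6 = 9; σ²_Run assay = ((14−4)/6)² = 2.778
te_Incubation = (8 + 4·14 + 20)/6 = 84/6 = 14; σ²_Incubation = ((20−8)/6)² = 4.000
te_Imaging = (1 + 4·2 + 3)/6 = 12/6 = 2; σ²_Imaging = ((3−1)/6)² = 0.111
te_Data extraction = (11 + 4·13 + 21)/6 = 84/6 = 14; σ²_Data extraction = ((21−11)/6)² = 2.778
te_Statistical analysis = (6 + 4·7 + 20)/6 = 54/6 = 9; σ²_Statistical analysis = ((20−6)/6)² = 5.444
te_Replicate run = (9 + 4·14 + 19)/6 = 84/6 = 14; σ²_Replicate run = ((19−9)/6)² = 2.778

Forward pass:
ES_Order reagents = 0; EF_Order reagents = 12
ES_Equipment setup = 0; EF_Equipment setup = 4
ES_Calibration = max(EF_Order reagents=12, EF_Equipment setup=4) = 12; EF_Calibration = 12+9 = 21
ES_Sample prep = 21; EF_Sample prep = 21+10 = 31
ES_Run assay = 21; EF_Run assay = 21+9 = 30
ES_Incubation = 21; EF_Incubation = 21+14 = 35
ES_Imaging = max(EF_Calibration=21, EF_Run assay=30) = 30; EF_Imaging = 30+2 = 32
ES_Data extraction = 35; EF_Data extraction = 35+14 = 49
ES_Statistical analysis = max(EF_Equipment setup=4, EF_Run assay=30) = 30; EF_Statistical analysis = 30+9 = 39
ES_Replicate run = max(EF_Sample prep=31, EF_Run assay=30, EF_Imaging=32, EF_Data extraction=49, EF_Statistical analysis=39) = 49; EF_Replicate run = 49+14 = 63
Expected project duration μ = 63 weeks. Critical path: Order reagents → Calibration → Incubation → Data extraction → Replicate run.

Variance along critical path = 5.444 + 5.444 + 4.000 + 2.778 + 2.778 = 20.444; σ = √20.444 = 4.522 weeks.
Z = (54 − 63) / 4.522 = -1.990
P(T ≤ 54) = Φ(-1.990) ≈ 0.023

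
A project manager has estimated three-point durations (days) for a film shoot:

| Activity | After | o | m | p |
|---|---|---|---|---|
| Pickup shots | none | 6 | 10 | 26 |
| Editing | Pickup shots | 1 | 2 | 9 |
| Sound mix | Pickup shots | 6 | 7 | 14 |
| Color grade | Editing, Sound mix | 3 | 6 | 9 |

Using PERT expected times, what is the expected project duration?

te_Pickup shots = (6 + 4·10 + 26)/6 = 72/6 = 12
te_Editing = (1 + 4·2 + 9)/6 = 18/6 = 3
te_Sound mix = (6 + 4·7 + 14)/6 = 48/6 = 8
te_Color grade = (3 + 4·6 + 9)/6 = 36/6 = 6

Forward pass:
ES_Pickup shots = 0; EF_Pickup shots = 12
ES_Editing = 12; EF_Editing = 12+3 = 15
ES_Sound mix = 12; EF_Sound mix = 12+8 = 20
ES_Color grade = max(EF_Editing=15, EF_Sound mix=20) = 20; EF_Color grade = 20+6 = 26
Expected project duration μ = 26 days. Critical path: Pickup shots → Sound mix → Color grade.

26 days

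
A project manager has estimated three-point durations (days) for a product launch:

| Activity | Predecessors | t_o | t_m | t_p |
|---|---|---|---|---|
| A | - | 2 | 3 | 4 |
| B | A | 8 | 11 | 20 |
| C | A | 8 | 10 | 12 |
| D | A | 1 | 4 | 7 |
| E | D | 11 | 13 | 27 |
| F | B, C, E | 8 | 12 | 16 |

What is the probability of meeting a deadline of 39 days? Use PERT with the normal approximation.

te_A = (2 + 4·3 + 4)/6 = 18/6 = 3; σ²_A = ((4−2)/6)² = 0.111
te_B = (8 + 4·11 + 20)/6 = 72/6 = 12; σ²_B = ((20−8)/6)² = 4.000
te_C = (8 + 4·10 + 12)/6 = 60/6 = 10; σ²_C = ((12−8)/6)² = 0.444
te_D = (1 + 4·4 + 7)/6 = 24/6 = 4; σ²_D = ((7−1)/6)² = 1.000
te_E = (11 + 4·13 + 27)/6 = 90/6 = 15; σ²_E = ((27−11)/6)² = 7.111
te_F = (8 + 4·12 + 16)/6 = 72/6 = 12; σ²_F = ((16−8)/6)² = 1.778

Forward pass:
ES_A = 0; EF_A = 3
ES_B = 3; EF_B = 3+12 = 15
ES_C = 3; EF_C = 3+10 = 13
ES_D = 3; EF_D = 3+4 = 7
ES_E = 7; EF_E = 7+15 = 22
ES_F = max(EF_B=15, EF_C=13, EF_E=22) = 22; EF_F = 22+12 = 34
Expected project duration μ = 34 days. Critical path: A → D → E → F.

Variance along critical path = 0.111 + 1.000 + 7.111 + 1.778 = 10.000; σ = √10.000 = 3.162 days.
Z = (39 − 34) / 3.162 = 1.581
P(T ≤ 39) = Φ(1.581) ≈ 0.943

0.943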